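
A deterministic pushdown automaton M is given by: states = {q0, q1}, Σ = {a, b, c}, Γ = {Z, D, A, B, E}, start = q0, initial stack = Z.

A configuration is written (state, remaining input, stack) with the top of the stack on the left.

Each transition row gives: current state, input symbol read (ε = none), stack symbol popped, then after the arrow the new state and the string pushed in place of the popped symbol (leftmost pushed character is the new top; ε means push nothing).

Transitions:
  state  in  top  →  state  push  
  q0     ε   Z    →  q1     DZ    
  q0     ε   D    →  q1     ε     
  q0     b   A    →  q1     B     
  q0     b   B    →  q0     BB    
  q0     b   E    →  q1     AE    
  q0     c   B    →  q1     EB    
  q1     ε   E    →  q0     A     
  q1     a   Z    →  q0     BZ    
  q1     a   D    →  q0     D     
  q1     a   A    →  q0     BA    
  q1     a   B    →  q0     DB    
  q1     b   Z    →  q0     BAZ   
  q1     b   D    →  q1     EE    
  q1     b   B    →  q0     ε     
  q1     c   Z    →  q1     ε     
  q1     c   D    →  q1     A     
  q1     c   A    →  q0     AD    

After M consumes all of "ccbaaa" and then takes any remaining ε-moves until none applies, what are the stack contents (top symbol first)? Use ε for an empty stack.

BDZ

(q0, ccbaaa, Z)
  ε-move, top Z: go to q1, push DZ → (q1, ccbaaa, DZ)
  read c, top D: go to q1, push A → (q1, cbaaa, AZ)
  read c, top A: go to q0, push AD → (q0, baaa, ADZ)
  read b, top A: go to q1, push B → (q1, aaa, BDZ)
  read a, top B: go to q0, push DB → (q0, aa, DBDZ)
  ε-move, top D: go to q1, push ε → (q1, aa, BDZ)
  read a, top B: go to q0, push DB → (q0, a, DBDZ)
  ε-move, top D: go to q1, push ε → (q1, a, BDZ)
  read a, top B: go to q0, push DB → (q0, ε, DBDZ)
  ε-move, top D: go to q1, push ε → (q1, ε, BDZ)
All input consumed in state q1 with stack BDZ.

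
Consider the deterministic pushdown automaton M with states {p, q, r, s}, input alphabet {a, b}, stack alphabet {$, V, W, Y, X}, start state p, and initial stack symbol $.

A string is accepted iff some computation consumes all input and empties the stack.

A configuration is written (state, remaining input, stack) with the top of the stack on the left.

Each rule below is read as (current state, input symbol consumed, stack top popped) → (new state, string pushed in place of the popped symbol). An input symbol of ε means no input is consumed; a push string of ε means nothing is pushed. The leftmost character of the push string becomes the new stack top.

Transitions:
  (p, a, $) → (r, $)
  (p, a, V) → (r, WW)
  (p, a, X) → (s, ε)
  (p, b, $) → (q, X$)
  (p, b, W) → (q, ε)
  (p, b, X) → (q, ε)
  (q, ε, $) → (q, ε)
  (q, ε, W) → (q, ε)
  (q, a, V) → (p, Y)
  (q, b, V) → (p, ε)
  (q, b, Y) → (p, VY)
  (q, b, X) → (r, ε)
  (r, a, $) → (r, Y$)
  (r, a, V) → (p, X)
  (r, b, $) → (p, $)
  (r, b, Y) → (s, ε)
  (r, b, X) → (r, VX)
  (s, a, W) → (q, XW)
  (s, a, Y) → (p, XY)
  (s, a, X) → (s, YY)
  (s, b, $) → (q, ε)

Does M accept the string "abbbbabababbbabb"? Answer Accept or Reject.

(p, abbbbabababbbabb, $)
  read a, top $: go to r, push $ → (r, bbbbabababbbabb, $)
  read b, top $: go to p, push $ → (p, bbbabababbbabb, $)
  read b, top $: go to q, push X$ → (q, bbabababbbabb, X$)
  read b, top X: go to r, push ε → (r, babababbbabb, $)
  read b, top $: go to p, push $ → (p, abababbbabb, $)
  read a, top $: go to r, push $ → (r, bababbbabb, $)
  read b, top $: go to p, push $ → (p, ababbbabb, $)
  read a, top $: go to r, push $ → (r, babbbabb, $)
  read b, top $: go to p, push $ → (p, abbbabb, $)
  read a, top $: go to r, push $ → (r, bbbabb, $)
  read b, top $: go to p, push $ → (p, bbabb, $)
  read b, top $: go to q, push X$ → (q, babb, X$)
  read b, top X: go to r, push ε → (r, abb, $)
  read a, top $: go to r, push Y$ → (r, bb, Y$)
  read b, top Y: go to s, push ε → (s, b, $)
  read b, top $: go to q, push ε → (q, ε, ε)
All input consumed and the stack is empty.

Accept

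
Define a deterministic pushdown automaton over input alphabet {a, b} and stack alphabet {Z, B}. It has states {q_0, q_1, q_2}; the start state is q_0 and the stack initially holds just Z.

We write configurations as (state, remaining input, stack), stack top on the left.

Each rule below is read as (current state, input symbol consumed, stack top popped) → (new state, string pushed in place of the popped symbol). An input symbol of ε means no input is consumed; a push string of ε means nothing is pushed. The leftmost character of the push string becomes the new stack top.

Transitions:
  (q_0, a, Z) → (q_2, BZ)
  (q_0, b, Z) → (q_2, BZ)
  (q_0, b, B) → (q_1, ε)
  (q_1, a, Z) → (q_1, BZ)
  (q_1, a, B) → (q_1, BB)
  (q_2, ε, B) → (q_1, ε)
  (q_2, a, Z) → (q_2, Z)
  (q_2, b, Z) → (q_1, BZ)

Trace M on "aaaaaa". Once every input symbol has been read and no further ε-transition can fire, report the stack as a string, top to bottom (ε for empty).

(q_0, aaaaaa, Z) ⊢ (q_2, aaaaa, BZ) ⊢ (q_1, aaaaa, Z) ⊢ (q_1, aaaa, BZ) ⊢ (q_1, aaa, BBZ) ⊢ (q_1, aa, BBBZ) ⊢ (q_1, a, BBBBZ) ⊢ (q_1, ε, BBBBBZ)
All input consumed in state q_1 with stack BBBBBZ.

BBBBBZ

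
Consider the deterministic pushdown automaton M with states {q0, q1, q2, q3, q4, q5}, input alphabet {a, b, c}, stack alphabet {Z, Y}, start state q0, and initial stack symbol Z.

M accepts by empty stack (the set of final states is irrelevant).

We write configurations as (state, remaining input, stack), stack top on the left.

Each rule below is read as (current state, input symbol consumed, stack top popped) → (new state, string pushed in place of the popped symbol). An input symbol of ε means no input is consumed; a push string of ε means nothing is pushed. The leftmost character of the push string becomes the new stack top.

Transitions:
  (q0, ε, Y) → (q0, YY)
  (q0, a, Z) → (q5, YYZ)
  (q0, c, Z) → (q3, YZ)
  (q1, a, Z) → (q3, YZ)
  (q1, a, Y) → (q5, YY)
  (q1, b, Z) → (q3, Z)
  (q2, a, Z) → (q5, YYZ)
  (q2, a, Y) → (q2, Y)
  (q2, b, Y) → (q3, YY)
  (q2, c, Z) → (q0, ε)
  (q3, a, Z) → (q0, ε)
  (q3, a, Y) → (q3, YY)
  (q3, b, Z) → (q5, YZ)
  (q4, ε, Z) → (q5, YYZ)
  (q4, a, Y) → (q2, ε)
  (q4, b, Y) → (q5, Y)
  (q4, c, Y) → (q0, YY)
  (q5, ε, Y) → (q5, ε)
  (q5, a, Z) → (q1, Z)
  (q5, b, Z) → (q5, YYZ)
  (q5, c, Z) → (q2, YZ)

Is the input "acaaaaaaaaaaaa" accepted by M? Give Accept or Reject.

Reject

(q0, acaaaaaaaaaaaa, Z)
  read a, top Z: go to q5, push YYZ → (q5, caaaaaaaaaaaa, YYZ)
  ε-move, top Y: go to q5, push ε → (q5, caaaaaaaaaaaa, YZ)
  ε-move, top Y: go to q5, push ε → (q5, caaaaaaaaaaaa, Z)
  read c, top Z: go to q2, push YZ → (q2, aaaaaaaaaaaa, YZ)
  read a, top Y: go to q2, push Y → (q2, aaaaaaaaaaa, YZ)
  read a, top Y: go to q2, push Y → (q2, aaaaaaaaaa, YZ)
  read a, top Y: go to q2, push Y → (q2, aaaaaaaaa, YZ)
  read a, top Y: go to q2, push Y → (q2, aaaaaaaa, YZ)
  read a, top Y: go to q2, push Y → (q2, aaaaaaa, YZ)
  read a, top Y: go to q2, push Y → (q2, aaaaaa, YZ)
  read a, top Y: go to q2, push Y → (q2, aaaaa, YZ)
  read a, top Y: go to q2, push Y → (q2, aaaa, YZ)
  read a, top Y: go to q2, push Y → (q2, aaa, YZ)
  read a, top Y: go to q2, push Y → (q2, aa, YZ)
  read a, top Y: go to q2, push Y → (q2, a, YZ)
  read a, top Y: go to q2, push Y → (q2, ε, YZ)
All input consumed; stack is YZ, not empty, and no further ε-move applies.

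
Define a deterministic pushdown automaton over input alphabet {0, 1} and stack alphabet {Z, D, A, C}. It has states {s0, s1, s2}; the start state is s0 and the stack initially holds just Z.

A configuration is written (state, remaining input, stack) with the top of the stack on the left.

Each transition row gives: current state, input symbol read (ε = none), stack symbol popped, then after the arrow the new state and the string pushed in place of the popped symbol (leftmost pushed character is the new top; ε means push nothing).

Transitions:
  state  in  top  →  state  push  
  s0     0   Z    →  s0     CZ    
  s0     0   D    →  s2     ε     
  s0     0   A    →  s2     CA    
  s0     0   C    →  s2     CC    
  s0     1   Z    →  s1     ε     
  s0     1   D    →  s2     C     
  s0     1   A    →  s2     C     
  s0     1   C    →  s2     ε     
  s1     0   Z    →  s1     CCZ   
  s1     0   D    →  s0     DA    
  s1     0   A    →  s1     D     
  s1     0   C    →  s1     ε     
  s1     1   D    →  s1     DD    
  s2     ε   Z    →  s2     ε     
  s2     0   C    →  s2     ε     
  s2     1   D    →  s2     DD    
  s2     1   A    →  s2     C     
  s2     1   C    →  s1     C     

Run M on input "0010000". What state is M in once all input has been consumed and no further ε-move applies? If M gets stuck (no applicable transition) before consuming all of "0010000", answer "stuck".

s1

(s0, 0010000, Z)
  read 0, top Z: go to s0, push CZ → (s0, 010000, CZ)
  read 0, top C: go to s2, push CC → (s2, 10000, CCZ)
  read 1, top C: go to s1, push C → (s1, 0000, CCZ)
  read 0, top C: go to s1, push ε → (s1, 000, CZ)
  read 0, top C: go to s1, push ε → (s1, 00, Z)
  read 0, top Z: go to s1, push CCZ → (s1, 0, CCZ)
  read 0, top C: go to s1, push ε → (s1, ε, CZ)
All input consumed; M is in state s1.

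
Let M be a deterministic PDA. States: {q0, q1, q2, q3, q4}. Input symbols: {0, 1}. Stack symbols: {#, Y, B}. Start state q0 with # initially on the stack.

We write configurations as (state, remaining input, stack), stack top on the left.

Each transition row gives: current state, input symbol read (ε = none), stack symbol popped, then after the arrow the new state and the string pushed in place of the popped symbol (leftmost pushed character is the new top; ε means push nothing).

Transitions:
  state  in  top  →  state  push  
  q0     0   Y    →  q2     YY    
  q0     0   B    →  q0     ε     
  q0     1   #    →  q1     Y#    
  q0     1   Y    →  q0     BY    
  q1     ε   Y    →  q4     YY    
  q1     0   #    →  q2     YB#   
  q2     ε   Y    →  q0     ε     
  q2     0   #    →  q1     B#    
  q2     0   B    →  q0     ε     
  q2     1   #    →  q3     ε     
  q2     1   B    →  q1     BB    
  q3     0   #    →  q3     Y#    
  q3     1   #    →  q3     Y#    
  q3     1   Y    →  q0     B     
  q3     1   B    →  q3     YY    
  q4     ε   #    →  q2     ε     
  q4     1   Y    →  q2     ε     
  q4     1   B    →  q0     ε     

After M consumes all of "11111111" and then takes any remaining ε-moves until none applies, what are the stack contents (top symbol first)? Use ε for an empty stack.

#

(q0, 11111111, #)
  read 1, top #: go to q1, push Y# → (q1, 1111111, Y#)
  ε-move, top Y: go to q4, push YY → (q4, 1111111, YY#)
  read 1, top Y: go to q2, push ε → (q2, 111111, Y#)
  ε-move, top Y: go to q0, push ε → (q0, 111111, #)
  read 1, top #: go to q1, push Y# → (q1, 11111, Y#)
  ε-move, top Y: go to q4, push YY → (q4, 11111, YY#)
  read 1, top Y: go to q2, push ε → (q2, 1111, Y#)
  ε-move, top Y: go to q0, push ε → (q0, 1111, #)
  read 1, top #: go to q1, push Y# → (q1, 111, Y#)
  ε-move, top Y: go to q4, push YY → (q4, 111, YY#)
  read 1, top Y: go to q2, push ε → (q2, 11, Y#)
  ε-move, top Y: go to q0, push ε → (q0, 11, #)
  read 1, top #: go to q1, push Y# → (q1, 1, Y#)
  ε-move, top Y: go to q4, push YY → (q4, 1, YY#)
  read 1, top Y: go to q2, push ε → (q2, ε, Y#)
  ε-move, top Y: go to q0, push ε → (q0, ε, #)
All input consumed in state q0 with stack #.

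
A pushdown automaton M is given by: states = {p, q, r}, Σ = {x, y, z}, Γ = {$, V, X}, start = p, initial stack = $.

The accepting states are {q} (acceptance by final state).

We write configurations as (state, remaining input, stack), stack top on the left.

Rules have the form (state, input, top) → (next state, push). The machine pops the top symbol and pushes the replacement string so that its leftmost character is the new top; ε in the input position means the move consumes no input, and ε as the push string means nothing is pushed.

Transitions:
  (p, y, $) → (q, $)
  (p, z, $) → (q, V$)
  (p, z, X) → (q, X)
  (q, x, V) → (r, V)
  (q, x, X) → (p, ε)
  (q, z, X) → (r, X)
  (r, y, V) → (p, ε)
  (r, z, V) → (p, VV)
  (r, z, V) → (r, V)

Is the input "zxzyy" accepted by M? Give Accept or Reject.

Accept

One accepting computation: (p, zxzyy, $) ⊢ (q, xzyy, V$) ⊢ (r, zyy, V$) ⊢ (r, yy, V$) ⊢ (p, y, $) ⊢ (q, ε, $)
All input consumed and state q ∈ F.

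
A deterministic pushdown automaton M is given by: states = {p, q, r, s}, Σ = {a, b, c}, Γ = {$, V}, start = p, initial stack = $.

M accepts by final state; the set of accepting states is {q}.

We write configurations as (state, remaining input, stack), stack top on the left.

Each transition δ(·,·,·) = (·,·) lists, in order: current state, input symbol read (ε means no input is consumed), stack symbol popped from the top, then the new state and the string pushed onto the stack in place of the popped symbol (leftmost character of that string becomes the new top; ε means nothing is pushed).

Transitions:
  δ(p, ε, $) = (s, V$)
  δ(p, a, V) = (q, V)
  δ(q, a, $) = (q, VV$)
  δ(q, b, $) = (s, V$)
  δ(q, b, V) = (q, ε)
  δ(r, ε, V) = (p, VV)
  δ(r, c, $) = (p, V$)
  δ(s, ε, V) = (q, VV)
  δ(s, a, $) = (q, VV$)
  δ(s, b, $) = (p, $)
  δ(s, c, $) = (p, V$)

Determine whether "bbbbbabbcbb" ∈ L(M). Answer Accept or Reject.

Reject

(p, bbbbbabbcbb, $)
  ε-move, top $: go to s, push V$ → (s, bbbbbabbcbb, V$)
  ε-move, top V: go to q, push VV → (q, bbbbbabbcbb, VV$)
  read b, top V: go to q, push ε → (q, bbbbabbcbb, V$)
  read b, top V: go to q, push ε → (q, bbbabbcbb, $)
  read b, top $: go to s, push V$ → (s, bbabbcbb, V$)
  ε-move, top V: go to q, push VV → (q, bbabbcbb, VV$)
  read b, top V: go to q, push ε → (q, babbcbb, V$)
  read b, top V: go to q, push ε → (q, abbcbb, $)
  read a, top $: go to q, push VV$ → (q, bbcbb, VV$)
  read b, top V: go to q, push ε → (q, bcbb, V$)
  read b, top V: go to q, push ε → (q, cbb, $)
No transition applies at (q, cbb, $); input not fully consumed.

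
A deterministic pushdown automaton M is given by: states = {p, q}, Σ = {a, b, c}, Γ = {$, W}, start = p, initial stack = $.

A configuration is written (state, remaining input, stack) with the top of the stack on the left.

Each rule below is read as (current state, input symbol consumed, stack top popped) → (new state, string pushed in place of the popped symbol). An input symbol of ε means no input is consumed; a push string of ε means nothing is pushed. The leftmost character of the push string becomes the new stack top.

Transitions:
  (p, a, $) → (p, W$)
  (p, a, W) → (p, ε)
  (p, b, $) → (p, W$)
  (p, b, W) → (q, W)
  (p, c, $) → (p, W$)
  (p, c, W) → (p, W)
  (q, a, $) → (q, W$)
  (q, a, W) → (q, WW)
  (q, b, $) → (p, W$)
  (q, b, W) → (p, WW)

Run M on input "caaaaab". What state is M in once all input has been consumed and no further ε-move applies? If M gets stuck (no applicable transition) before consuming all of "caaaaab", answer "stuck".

(p, caaaaab, $)
  read c, top $: go to p, push W$ → (p, aaaaab, W$)
  read a, top W: go to p, push ε → (p, aaaab, $)
  read a, top $: go to p, push W$ → (p, aaab, W$)
  read a, top W: go to p, push ε → (p, aab, $)
  read a, top $: go to p, push W$ → (p, ab, W$)
  read a, top W: go to p, push ε → (p, b, $)
  read b, top $: go to p, push W$ → (p, ε, W$)
All input consumed; M is in state p.

p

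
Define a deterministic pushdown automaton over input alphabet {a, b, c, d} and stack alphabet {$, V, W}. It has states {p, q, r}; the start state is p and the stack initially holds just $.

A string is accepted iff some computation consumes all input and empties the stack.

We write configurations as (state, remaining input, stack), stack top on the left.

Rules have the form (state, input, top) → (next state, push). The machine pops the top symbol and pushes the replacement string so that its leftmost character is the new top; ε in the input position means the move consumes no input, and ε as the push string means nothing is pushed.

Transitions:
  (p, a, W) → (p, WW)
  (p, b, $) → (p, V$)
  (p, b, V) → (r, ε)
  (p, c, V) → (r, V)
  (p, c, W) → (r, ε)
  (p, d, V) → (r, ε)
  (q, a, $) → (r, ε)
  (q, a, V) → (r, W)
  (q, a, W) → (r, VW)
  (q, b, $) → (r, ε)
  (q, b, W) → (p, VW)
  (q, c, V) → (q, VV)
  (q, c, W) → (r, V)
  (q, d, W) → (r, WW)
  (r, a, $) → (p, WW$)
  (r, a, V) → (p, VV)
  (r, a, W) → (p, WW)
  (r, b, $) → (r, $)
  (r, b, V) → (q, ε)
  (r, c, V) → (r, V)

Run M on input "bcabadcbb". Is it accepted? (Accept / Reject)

Accept

(p, bcabadcbb, $) ⊢ (p, cabadcbb, V$) ⊢ (r, abadcbb, V$) ⊢ (p, badcbb, VV$) ⊢ (r, adcbb, V$) ⊢ (p, dcbb, VV$) ⊢ (r, cbb, V$) ⊢ (r, bb, V$) ⊢ (q, b, $) ⊢ (r, ε, ε)
All input consumed and the stack is empty.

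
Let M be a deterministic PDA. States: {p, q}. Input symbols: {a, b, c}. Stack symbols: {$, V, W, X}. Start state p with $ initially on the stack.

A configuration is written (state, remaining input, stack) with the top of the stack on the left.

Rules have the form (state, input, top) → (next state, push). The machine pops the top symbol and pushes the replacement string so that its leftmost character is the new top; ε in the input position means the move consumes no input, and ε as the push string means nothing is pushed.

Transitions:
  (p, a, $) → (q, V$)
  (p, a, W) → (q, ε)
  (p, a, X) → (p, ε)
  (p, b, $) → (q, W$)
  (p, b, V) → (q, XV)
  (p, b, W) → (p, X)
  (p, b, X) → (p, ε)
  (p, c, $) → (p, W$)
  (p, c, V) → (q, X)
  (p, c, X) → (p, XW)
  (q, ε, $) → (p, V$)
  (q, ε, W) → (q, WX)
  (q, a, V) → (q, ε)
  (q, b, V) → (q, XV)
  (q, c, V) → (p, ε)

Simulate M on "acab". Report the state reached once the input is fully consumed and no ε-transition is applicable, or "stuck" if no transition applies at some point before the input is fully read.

(p, acab, $) ⊢ (q, cab, V$) ⊢ (p, ab, $) ⊢ (q, b, V$) ⊢ (q, ε, XV$)
All input consumed; M is in state q.

q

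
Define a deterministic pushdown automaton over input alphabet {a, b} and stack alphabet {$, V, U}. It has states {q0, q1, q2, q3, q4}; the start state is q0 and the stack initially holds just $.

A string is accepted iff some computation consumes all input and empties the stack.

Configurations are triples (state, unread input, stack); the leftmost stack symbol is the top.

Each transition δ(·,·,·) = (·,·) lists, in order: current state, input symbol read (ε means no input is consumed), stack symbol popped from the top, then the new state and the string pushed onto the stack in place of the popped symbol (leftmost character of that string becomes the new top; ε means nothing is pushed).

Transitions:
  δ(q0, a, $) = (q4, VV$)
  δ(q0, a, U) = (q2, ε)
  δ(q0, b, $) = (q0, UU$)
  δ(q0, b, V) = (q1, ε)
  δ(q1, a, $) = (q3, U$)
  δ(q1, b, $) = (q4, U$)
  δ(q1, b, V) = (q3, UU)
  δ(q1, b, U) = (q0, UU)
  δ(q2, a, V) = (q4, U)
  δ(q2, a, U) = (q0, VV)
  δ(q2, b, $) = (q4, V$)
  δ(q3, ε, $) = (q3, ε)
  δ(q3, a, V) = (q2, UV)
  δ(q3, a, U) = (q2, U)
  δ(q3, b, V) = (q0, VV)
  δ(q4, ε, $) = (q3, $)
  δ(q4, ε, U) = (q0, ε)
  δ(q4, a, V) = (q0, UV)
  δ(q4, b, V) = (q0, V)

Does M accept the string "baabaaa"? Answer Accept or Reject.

Reject

(q0, baabaaa, $) ⊢ (q0, aabaaa, UU$) ⊢ (q2, abaaa, U$) ⊢ (q0, baaa, VV$) ⊢ (q1, aaa, V$)
No transition applies at (q1, aaa, V$); input not fully consumed.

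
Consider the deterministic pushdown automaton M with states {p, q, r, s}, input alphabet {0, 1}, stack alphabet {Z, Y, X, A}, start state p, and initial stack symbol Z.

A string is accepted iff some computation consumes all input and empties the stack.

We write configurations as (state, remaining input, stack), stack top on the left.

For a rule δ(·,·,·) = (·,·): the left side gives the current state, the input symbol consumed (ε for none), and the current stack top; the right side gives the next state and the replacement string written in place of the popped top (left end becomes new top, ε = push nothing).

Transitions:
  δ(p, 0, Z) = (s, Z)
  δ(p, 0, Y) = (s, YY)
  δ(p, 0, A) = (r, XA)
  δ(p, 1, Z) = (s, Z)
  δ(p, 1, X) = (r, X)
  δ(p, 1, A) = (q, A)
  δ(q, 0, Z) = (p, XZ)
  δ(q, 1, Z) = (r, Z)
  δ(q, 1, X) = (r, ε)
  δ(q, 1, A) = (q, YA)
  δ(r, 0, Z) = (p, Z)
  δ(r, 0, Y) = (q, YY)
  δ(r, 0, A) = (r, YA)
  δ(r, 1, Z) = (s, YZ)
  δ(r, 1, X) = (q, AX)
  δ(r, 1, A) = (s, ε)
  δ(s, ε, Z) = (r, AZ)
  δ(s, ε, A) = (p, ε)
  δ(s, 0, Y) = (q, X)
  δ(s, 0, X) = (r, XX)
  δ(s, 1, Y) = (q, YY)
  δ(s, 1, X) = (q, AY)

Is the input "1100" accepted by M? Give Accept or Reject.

(p, 1100, Z) ⊢ (s, 100, Z) ⊢ (r, 100, AZ) ⊢ (s, 00, Z) ⊢ (r, 00, AZ) ⊢ (r, 0, YAZ) ⊢ (q, ε, YYAZ)
All input consumed; stack is YYAZ, not empty, and no further ε-move applies.

Reject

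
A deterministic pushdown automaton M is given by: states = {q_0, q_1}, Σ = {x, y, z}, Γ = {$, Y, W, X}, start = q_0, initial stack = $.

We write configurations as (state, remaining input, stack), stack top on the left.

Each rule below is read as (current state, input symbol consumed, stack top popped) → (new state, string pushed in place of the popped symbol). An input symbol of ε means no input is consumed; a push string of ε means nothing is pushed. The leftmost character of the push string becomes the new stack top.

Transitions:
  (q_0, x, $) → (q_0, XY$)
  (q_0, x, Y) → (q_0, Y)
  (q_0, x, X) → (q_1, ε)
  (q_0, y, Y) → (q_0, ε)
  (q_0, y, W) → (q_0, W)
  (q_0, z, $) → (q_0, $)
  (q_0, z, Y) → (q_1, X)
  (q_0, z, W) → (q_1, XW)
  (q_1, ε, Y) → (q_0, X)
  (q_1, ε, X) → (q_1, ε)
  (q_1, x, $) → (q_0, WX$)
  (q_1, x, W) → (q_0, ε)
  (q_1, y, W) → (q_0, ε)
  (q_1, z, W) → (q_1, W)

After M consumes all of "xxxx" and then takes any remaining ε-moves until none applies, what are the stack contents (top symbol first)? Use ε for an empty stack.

(q_0, xxxx, $)
  read x, top $: go to q_0, push XY$ → (q_0, xxx, XY$)
  read x, top X: go to q_1, push ε → (q_1, xx, Y$)
  ε-move, top Y: go to q_0, push X → (q_0, xx, X$)
  read x, top X: go to q_1, push ε → (q_1, x, $)
  read x, top $: go to q_0, push WX$ → (q_0, ε, WX$)
All input consumed in state q_0 with stack WX$.

WX$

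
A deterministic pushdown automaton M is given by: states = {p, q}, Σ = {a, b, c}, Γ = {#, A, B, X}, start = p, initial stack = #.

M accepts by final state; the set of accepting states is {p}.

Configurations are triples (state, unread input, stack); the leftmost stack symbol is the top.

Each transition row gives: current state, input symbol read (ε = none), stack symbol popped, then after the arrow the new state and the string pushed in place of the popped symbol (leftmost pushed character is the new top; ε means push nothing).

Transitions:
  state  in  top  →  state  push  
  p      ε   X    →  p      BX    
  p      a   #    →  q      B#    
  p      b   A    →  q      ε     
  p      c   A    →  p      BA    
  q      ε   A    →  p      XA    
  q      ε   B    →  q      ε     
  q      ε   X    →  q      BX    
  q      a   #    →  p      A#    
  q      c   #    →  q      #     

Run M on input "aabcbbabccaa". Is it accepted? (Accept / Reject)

Reject

(p, aabcbbabccaa, #)
  read a, top #: go to q, push B# → (q, abcbbabccaa, B#)
  ε-move, top B: go to q, push ε → (q, abcbbabccaa, #)
  read a, top #: go to p, push A# → (p, bcbbabccaa, A#)
  read b, top A: go to q, push ε → (q, cbbabccaa, #)
  read c, top #: go to q, push # → (q, bbabccaa, #)
No transition applies at (q, bbabccaa, #); input not fully consumed.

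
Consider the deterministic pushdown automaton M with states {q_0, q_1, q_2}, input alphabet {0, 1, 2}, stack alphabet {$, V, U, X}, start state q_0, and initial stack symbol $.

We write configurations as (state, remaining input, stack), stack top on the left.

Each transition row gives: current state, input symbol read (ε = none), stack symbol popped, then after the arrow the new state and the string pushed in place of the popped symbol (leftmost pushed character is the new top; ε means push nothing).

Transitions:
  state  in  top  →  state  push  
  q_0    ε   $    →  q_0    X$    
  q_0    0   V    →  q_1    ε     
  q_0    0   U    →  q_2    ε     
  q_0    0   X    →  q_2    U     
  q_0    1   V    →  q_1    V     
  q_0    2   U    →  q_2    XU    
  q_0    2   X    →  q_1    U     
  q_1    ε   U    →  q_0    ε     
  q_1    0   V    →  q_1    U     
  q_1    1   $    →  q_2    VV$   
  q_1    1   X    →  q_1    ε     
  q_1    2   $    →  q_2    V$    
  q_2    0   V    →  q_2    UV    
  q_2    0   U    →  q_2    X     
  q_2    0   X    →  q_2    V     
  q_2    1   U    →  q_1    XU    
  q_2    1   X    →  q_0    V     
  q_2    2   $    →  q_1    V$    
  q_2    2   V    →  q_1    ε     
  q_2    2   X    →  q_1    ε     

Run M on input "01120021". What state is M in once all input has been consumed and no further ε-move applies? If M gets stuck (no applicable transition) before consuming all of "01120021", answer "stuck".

q_2

(q_0, 01120021, $)
  ε-move, top $: go to q_0, push X$ → (q_0, 01120021, X$)
  read 0, top X: go to q_2, push U → (q_2, 1120021, U$)
  read 1, top U: go to q_1, push XU → (q_1, 120021, XU$)
  read 1, top X: go to q_1, push ε → (q_1, 20021, U$)
  ε-move, top U: go to q_0, push ε → (q_0, 20021, $)
  ε-move, top $: go to q_0, push X$ → (q_0, 20021, X$)
  read 2, top X: go to q_1, push U → (q_1, 0021, U$)
  ε-move, top U: go to q_0, push ε → (q_0, 0021, $)
  ε-move, top $: go to q_0, push X$ → (q_0, 0021, X$)
  read 0, top X: go to q_2, push U → (q_2, 021, U$)
  read 0, top U: go to q_2, push X → (q_2, 21, X$)
  read 2, top X: go to q_1, push ε → (q_1, 1, $)
  read 1, top $: go to q_2, push VV$ → (q_2, ε, VV$)
All input consumed; M is in state q_2.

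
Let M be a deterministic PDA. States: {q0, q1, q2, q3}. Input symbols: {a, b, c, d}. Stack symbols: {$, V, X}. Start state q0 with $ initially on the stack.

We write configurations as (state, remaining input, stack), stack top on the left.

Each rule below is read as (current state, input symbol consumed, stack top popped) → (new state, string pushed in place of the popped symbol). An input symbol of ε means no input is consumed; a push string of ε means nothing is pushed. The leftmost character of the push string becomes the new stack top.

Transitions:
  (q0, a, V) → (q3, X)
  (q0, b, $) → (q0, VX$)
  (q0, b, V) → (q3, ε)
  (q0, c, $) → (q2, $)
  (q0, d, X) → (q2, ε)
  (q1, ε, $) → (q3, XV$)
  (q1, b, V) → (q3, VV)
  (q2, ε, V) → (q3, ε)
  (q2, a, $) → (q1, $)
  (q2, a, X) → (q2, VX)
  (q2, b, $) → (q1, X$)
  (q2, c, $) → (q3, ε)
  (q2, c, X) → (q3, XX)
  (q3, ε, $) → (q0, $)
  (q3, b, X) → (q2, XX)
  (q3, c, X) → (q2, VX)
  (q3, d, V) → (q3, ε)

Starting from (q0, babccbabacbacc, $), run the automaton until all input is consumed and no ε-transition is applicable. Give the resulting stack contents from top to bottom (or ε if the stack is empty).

(q0, babccbabacbacc, $)
  read b, top $: go to q0, push VX$ → (q0, abccbabacbacc, VX$)
  read a, top V: go to q3, push X → (q3, bccbabacbacc, XX$)
  read b, top X: go to q2, push XX → (q2, ccbabacbacc, XXX$)
  read c, top X: go to q3, push XX → (q3, cbabacbacc, XXXX$)
  read c, top X: go to q2, push VX → (q2, babacbacc, VXXXX$)
  ε-move, top V: go to q3, push ε → (q3, babacbacc, XXXX$)
  read b, top X: go to q2, push XX → (q2, abacbacc, XXXXX$)
  read a, top X: go to q2, push VX → (q2, bacbacc, VXXXXX$)
  ε-move, top V: go to q3, push ε → (q3, bacbacc, XXXXX$)
  read b, top X: go to q2, push XX → (q2, acbacc, XXXXXX$)
  read a, top X: go to q2, push VX → (q2, cbacc, VXXXXXX$)
  ε-move, top V: go to q3, push ε → (q3, cbacc, XXXXXX$)
  read c, top X: go to q2, push VX → (q2, bacc, VXXXXXX$)
  ε-move, top V: go to q3, push ε → (q3, bacc, XXXXXX$)
  read b, top X: go to q2, push XX → (q2, acc, XXXXXXX$)
  read a, top X: go to q2, push VX → (q2, cc, VXXXXXXX$)
  ε-move, top V: go to q3, push ε → (q3, cc, XXXXXXX$)
  read c, top X: go to q2, push VX → (q2, c, VXXXXXXX$)
  ε-move, top V: go to q3, push ε → (q3, c, XXXXXXX$)
  read c, top X: go to q2, push VX → (q2, ε, VXXXXXXX$)
  ε-move, top V: go to q3, push ε → (q3, ε, XXXXXXX$)
All input consumed in state q3 with stack XXXXXXX$.

XXXXXXX$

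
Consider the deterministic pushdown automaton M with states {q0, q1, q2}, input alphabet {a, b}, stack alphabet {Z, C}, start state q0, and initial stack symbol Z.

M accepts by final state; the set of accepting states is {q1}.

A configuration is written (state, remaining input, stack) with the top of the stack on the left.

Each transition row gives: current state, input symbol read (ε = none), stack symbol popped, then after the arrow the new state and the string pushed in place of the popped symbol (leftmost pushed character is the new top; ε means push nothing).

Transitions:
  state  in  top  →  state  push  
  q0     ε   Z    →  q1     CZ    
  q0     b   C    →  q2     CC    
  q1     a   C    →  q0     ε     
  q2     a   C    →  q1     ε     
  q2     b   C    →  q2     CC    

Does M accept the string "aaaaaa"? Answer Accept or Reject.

Accept

(q0, aaaaaa, Z) ⊢ (q1, aaaaaa, CZ) ⊢ (q0, aaaaa, Z) ⊢ (q1, aaaaa, CZ) ⊢ (q0, aaaa, Z) ⊢ (q1, aaaa, CZ) ⊢ (q0, aaa, Z) ⊢ (q1, aaa, CZ) ⊢ (q0, aa, Z) ⊢ (q1, aa, CZ) ⊢ (q0, a, Z) ⊢ (q1, a, CZ) ⊢ (q0, ε, Z) ⊢ (q1, ε, CZ)
All input consumed; state q1 ∈ F.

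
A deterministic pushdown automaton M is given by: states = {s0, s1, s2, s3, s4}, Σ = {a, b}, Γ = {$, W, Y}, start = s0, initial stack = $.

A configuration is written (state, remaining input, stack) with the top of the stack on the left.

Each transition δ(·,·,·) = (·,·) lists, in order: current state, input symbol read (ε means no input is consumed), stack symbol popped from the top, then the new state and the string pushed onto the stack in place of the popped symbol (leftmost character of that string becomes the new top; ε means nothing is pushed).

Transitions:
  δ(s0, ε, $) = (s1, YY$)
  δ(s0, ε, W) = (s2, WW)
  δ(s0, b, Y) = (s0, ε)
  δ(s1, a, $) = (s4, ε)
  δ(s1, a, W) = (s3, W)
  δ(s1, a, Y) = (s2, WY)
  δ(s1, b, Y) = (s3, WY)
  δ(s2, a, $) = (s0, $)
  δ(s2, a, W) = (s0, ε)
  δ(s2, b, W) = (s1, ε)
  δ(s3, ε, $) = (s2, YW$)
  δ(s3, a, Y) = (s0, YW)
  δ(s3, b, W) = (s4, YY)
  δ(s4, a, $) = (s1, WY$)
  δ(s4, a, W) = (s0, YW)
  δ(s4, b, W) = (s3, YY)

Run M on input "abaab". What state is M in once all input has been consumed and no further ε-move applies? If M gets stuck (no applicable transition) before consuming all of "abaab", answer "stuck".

s0

(s0, abaab, $)
  ε-move, top $: go to s1, push YY$ → (s1, abaab, YY$)
  read a, top Y: go to s2, push WY → (s2, baab, WYY$)
  read b, top W: go to s1, push ε → (s1, aab, YY$)
  read a, top Y: go to s2, push WY → (s2, ab, WYY$)
  read a, top W: go to s0, push ε → (s0, b, YY$)
  read b, top Y: go to s0, push ε → (s0, ε, Y$)
All input consumed; M is in state s0.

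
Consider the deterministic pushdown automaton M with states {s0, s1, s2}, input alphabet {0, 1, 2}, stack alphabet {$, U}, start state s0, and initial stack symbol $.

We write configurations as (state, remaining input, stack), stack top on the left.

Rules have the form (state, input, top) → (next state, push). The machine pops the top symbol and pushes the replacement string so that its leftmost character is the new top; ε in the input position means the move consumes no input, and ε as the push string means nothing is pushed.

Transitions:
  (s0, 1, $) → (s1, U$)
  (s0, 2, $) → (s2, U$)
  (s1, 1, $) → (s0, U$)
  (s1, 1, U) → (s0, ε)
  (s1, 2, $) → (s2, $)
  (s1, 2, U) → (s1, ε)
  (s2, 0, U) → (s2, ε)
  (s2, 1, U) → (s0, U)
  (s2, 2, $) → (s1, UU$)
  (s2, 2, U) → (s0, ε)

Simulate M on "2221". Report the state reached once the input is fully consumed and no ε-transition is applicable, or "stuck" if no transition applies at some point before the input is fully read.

s0

(s0, 2221, $)
  read 2, top $: go to s2, push U$ → (s2, 221, U$)
  read 2, top U: go to s0, push ε → (s0, 21, $)
  read 2, top $: go to s2, push U$ → (s2, 1, U$)
  read 1, top U: go to s0, push U → (s0, ε, U$)
All input consumed; M is in state s0.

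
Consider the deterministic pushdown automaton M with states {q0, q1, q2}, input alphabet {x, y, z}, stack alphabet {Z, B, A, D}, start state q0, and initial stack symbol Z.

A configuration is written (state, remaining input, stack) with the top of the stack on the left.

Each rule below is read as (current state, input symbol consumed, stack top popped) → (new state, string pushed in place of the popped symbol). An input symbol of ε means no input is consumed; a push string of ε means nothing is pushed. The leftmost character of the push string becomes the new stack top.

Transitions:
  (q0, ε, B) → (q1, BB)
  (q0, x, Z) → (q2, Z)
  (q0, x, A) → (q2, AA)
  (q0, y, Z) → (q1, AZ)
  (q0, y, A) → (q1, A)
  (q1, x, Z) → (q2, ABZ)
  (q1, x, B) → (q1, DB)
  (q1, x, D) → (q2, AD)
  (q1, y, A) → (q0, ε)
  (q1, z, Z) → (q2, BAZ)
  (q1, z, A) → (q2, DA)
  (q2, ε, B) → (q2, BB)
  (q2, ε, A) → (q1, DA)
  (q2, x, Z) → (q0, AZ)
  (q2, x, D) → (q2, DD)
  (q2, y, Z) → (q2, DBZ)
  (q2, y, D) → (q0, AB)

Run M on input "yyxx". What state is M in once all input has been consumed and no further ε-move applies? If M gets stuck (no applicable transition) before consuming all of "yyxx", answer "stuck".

(q0, yyxx, Z)
  read y, top Z: go to q1, push AZ → (q1, yxx, AZ)
  read y, top A: go to q0, push ε → (q0, xx, Z)
  read x, top Z: go to q2, push Z → (q2, x, Z)
  read x, top Z: go to q0, push AZ → (q0, ε, AZ)
All input consumed; M is in state q0.

q0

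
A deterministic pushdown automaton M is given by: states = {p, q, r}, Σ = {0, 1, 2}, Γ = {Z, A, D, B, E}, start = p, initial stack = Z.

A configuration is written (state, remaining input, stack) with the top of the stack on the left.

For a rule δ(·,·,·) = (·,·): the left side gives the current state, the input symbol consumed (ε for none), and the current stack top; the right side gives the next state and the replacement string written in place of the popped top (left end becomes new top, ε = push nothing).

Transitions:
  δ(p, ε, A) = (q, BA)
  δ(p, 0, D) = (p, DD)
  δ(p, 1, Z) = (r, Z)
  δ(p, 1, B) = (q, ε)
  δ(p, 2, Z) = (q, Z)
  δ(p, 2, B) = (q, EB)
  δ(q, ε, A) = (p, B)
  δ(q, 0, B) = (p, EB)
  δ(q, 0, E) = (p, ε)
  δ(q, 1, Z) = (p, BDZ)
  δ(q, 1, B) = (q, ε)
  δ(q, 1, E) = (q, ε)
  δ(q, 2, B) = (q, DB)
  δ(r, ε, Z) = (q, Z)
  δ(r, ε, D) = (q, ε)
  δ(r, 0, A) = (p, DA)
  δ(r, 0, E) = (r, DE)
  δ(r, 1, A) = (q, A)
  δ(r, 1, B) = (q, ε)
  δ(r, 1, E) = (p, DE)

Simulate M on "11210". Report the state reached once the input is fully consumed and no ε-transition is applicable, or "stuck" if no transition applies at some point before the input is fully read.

p

(p, 11210, Z)
  read 1, top Z: go to r, push Z → (r, 1210, Z)
  ε-move, top Z: go to q, push Z → (q, 1210, Z)
  read 1, top Z: go to p, push BDZ → (p, 210, BDZ)
  read 2, top B: go to q, push EB → (q, 10, EBDZ)
  read 1, top E: go to q, push ε → (q, 0, BDZ)
  read 0, top B: go to p, push EB → (p, ε, EBDZ)
All input consumed; M is in state p.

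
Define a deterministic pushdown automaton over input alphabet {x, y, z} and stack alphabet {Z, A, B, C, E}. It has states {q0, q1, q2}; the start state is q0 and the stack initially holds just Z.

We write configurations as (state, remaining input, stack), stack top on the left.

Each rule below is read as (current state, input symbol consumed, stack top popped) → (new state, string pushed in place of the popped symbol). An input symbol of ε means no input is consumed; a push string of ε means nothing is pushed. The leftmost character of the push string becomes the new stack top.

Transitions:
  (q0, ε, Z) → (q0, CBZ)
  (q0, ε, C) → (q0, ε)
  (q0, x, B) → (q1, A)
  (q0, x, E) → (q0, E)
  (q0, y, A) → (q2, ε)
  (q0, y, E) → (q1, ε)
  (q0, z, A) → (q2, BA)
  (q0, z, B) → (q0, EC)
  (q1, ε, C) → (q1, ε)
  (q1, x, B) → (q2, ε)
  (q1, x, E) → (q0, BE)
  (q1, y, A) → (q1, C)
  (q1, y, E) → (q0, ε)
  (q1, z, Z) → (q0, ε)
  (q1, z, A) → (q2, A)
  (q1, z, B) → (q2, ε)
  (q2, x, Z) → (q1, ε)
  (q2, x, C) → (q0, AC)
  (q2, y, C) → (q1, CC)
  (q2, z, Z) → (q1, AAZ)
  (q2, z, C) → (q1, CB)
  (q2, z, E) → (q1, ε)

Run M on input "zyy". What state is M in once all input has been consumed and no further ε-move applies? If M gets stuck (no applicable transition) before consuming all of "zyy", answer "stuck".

(q0, zyy, Z) ⊢ (q0, zyy, CBZ) ⊢ (q0, zyy, BZ) ⊢ (q0, yy, ECZ) ⊢ (q1, y, CZ) ⊢ (q1, y, Z)
No transition for (q1, y, top Z); M blocks with input y remaining.

stuck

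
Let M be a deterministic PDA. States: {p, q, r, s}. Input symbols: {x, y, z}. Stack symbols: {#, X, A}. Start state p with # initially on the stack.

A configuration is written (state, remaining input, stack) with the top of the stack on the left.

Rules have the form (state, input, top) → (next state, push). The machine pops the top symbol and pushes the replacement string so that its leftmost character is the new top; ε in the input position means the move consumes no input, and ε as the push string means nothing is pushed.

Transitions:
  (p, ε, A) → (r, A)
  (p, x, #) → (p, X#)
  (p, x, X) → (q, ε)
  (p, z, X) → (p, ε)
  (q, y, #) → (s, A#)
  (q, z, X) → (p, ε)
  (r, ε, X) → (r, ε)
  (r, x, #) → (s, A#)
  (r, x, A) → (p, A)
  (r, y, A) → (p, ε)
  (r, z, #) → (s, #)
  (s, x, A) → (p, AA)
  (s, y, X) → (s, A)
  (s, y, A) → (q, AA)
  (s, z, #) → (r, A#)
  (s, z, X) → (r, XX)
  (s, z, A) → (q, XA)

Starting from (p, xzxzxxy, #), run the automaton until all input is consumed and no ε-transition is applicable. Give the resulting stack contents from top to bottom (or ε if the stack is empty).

(p, xzxzxxy, #)
  read x, top #: go to p, push X# → (p, zxzxxy, X#)
  read z, top X: go to p, push ε → (p, xzxxy, #)
  read x, top #: go to p, push X# → (p, zxxy, X#)
  read z, top X: go to p, push ε → (p, xxy, #)
  read x, top #: go to p, push X# → (p, xy, X#)
  read x, top X: go to q, push ε → (q, y, #)
  read y, top #: go to s, push A# → (s, ε, A#)
All input consumed in state s with stack A#.

A#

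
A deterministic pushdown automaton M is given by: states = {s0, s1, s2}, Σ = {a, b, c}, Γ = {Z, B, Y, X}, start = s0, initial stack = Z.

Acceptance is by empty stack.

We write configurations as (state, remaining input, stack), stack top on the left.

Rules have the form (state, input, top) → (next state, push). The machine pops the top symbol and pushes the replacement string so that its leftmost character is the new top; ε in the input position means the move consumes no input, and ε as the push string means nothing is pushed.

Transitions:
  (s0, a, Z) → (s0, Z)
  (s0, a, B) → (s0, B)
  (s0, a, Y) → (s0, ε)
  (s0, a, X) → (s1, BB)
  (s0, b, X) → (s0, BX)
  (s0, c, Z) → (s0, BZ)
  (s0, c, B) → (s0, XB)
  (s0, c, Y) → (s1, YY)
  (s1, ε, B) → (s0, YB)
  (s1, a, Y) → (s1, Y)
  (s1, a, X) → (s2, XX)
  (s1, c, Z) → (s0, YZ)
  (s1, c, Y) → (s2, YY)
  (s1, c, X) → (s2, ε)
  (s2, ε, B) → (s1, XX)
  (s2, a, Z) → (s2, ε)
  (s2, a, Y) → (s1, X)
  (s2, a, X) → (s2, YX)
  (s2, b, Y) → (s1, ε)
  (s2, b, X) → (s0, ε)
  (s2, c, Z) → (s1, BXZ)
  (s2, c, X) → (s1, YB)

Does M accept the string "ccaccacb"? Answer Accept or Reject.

(s0, ccaccacb, Z)
  read c, top Z: go to s0, push BZ → (s0, caccacb, BZ)
  read c, top B: go to s0, push XB → (s0, accacb, XBZ)
  read a, top X: go to s1, push BB → (s1, ccacb, BBBZ)
  ε-move, top B: go to s0, push YB → (s0, ccacb, YBBBZ)
  read c, top Y: go to s1, push YY → (s1, cacb, YYBBBZ)
  read c, top Y: go to s2, push YY → (s2, acb, YYYBBBZ)
  read a, top Y: go to s1, push X → (s1, cb, XYYBBBZ)
  read c, top X: go to s2, push ε → (s2, b, YYBBBZ)
  read b, top Y: go to s1, push ε → (s1, ε, YBBBZ)
All input consumed; stack is YBBBZ, not empty, and no further ε-move applies.

Reject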